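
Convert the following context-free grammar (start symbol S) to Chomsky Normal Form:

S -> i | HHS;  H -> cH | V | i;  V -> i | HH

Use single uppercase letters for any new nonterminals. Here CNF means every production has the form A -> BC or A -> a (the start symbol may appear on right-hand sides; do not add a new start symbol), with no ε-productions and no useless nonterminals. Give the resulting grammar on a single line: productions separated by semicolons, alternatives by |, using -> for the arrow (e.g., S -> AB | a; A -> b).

S -> i | HB; A -> c; B -> HS; H -> i | AH | HH

No ε-productions.
After unit-elimination: S -> i | HHS; H -> i | HH | cH; V -> i | HH.
TERM: introduce A -> c and substitute in every rule of length ≥2.
BIN: S -> HHS becomes S -> HB, B -> HS.
Drop unreachable/unproductive: V.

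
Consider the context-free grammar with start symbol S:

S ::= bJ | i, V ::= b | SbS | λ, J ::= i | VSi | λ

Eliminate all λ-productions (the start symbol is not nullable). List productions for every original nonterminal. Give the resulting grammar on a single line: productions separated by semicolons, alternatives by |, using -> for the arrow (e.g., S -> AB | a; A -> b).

S -> b | i | bJ; J -> i | Si | VSi; V -> b | SbS

Nullable set: {J, V}.
S -> bJ: J nullable, giving b | bJ.
Drop J -> λ.
J -> VSi: V nullable, giving Si | VSi.
Drop V -> λ.
Unchanged (no nullable symbols): S -> i; J -> i; V -> SbS; V -> b.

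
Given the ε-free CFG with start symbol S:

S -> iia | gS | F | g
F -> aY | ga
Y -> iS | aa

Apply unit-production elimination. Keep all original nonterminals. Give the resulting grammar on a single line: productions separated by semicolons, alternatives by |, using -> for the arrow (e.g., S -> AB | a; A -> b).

S -> g | aY | gS | ga | iia; F -> aY | ga; Y -> aa | iS

Unit productions: S->F.
Unit pairs (A ⇒* B via units): (S,F).
S: inherits non-unit rules of {F, S} → aY | g | gS | ga | iia.
F: inherits non-unit rules of {F} → aY | ga.
Y: inherits non-unit rules of {Y} → aa | iS.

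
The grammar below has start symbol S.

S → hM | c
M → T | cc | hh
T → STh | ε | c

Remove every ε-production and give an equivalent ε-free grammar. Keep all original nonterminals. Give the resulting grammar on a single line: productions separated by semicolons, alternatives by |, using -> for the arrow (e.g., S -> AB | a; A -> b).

S -> c | h | hM; M -> T | cc | hh; T -> c | Sh | STh

Nullable set: {M, T}.
S -> hM: M nullable, giving h | hM.
M -> T: T nullable, giving T.
Drop T -> ε.
T -> STh: T nullable, giving STh | Sh.
Unchanged (no nullable symbols): S -> c; M -> cc; M -> hh; T -> c.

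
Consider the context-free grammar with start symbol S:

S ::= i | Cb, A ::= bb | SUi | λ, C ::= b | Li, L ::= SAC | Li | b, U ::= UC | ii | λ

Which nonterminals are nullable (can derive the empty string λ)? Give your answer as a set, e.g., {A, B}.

Directly nullable (have an ε-rule): {A, U}.
Not nullable: C, L, S — each has a terminal in every rule's right-hand side or depends on a non-nullable symbol.

{A, U}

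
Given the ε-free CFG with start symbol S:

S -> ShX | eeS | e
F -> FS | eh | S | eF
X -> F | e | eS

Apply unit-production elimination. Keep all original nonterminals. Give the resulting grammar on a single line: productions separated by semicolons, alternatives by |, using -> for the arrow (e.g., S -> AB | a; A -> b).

S -> e | ShX | eeS; F -> e | FS | eF | eh | ShX | eeS; X -> e | FS | eF | eS | eh | ShX | eeS

Unit productions: F->S, X->F.
Unit pairs (A ⇒* B via units): (F,S), (X,F), (X,S).
S: inherits non-unit rules of {S} → ShX | e | eeS.
F: inherits non-unit rules of {F, S} → FS | ShX | e | eF | eeS | eh.
X: inherits non-unit rules of {F, S, X} → FS | ShX | e | eF | eS | eeS | eh.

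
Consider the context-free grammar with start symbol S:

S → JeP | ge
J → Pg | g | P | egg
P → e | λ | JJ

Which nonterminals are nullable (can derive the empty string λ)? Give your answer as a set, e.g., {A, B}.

Directly nullable (have an ε-rule): {P}.
J is nullable via J -> P (every symbol on the right is already known nullable).
Not nullable: S — each has a terminal in every rule's right-hand side or depends on a non-nullable symbol.

{J, P}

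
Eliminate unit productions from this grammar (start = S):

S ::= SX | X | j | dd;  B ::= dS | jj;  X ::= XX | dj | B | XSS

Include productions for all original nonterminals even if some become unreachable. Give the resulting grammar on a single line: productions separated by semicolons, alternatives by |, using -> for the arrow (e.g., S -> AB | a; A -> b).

S -> j | SX | XX | dS | dd | dj | jj | XSS; B -> dS | jj; X -> XX | dS | dj | jj | XSS

Unit productions: S->X, X->B.
Unit pairs (A ⇒* B via units): (S,B), (S,X), (X,B).
S: inherits non-unit rules of {B, S, X} → SX | XSS | XX | dS | dd | dj | j | jj.
B: inherits non-unit rules of {B} → dS | jj.
X: inherits non-unit rules of {B, X} → XSS | XX | dS | dj | jj.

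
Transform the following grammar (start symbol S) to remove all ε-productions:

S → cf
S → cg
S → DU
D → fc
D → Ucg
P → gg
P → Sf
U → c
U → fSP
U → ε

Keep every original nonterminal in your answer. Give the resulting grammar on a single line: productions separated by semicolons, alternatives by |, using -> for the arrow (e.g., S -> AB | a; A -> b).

S -> D | DU | cf | cg; D -> cg | fc | Ucg; P -> Sf | gg; U -> c | fSP

Nullable set: {U}.
S -> DU: U nullable, giving D | DU.
D -> Ucg: U nullable, giving Ucg | cg.
Drop U -> ε.
Unchanged (no nullable symbols): S -> cf; S -> cg; D -> fc; P -> Sf; P -> gg; U -> c; U -> fSP.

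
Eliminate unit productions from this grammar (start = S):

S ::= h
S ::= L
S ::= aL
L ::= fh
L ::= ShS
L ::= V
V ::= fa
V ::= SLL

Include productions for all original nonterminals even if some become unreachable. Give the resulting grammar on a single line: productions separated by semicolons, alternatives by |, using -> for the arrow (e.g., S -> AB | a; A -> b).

Unit productions: L->V, S->L.
Unit pairs (A ⇒* B via units): (L,V), (S,L), (S,V).
S: inherits non-unit rules of {L, S, V} → SLL | ShS | aL | fa | fh | h.
L: inherits non-unit rules of {L, V} → SLL | ShS | fa | fh.
V: inherits non-unit rules of {V} → SLL | fa.

S -> h | aL | fa | fh | SLL | ShS; L -> fa | fh | SLL | ShS; V -> fa | SLL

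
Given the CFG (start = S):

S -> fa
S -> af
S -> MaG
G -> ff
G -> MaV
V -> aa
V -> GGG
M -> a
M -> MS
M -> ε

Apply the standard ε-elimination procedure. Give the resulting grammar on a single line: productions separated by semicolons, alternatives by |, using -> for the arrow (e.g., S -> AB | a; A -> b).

Nullable set: {M}.
S -> MaG: M nullable, giving MaG | aG.
G -> MaV: M nullable, giving MaV | aV.
Drop M -> ε.
M -> MS: M nullable, giving MS | S.
Unchanged (no nullable symbols): S -> af; S -> fa; G -> ff; M -> a; V -> GGG; V -> aa.

S -> aG | af | fa | MaG; G -> aV | ff | MaV; M -> S | a | MS; V -> aa | GGG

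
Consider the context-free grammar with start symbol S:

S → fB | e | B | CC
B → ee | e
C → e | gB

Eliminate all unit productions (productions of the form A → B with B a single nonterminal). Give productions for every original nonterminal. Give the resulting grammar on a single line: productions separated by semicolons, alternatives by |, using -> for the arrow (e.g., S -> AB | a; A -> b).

Unit productions: S->B.
Unit pairs (A ⇒* B via units): (S,B).
S: inherits non-unit rules of {B, S} → CC | e | ee | fB.
B: inherits non-unit rules of {B} → e | ee.
C: inherits non-unit rules of {C} → e | gB.

S -> e | CC | ee | fB; B -> e | ee; C -> e | gB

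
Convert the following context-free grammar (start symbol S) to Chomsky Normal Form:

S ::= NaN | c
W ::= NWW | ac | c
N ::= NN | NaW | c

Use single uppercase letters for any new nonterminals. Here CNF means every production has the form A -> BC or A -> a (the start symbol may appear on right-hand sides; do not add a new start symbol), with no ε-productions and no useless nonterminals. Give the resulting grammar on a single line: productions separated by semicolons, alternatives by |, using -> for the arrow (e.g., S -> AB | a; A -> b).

S -> c | ND; A -> a; B -> c; C -> AW; D -> AN; E -> WW; N -> c | NC | NN; W -> c | AB | NE

No ε-productions.
No unit productions to eliminate.
TERM: introduce A -> a, B -> c and substitute in every rule of length ≥2.
BIN: N -> NAW becomes N -> NC, C -> AW; S -> NAN becomes S -> ND, D -> AN; W -> NWW becomes W -> NE, E -> WW.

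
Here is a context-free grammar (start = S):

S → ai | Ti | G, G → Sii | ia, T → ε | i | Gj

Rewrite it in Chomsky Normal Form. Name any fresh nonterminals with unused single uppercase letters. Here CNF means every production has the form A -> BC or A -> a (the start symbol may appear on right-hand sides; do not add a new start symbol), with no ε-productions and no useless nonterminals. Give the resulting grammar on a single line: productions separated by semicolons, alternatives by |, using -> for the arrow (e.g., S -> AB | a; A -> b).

S -> i | AB | BA | SE | TA; A -> i; B -> a; C -> j; D -> AA; E -> AA; G -> AB | SD; T -> i | GC

Nullable: {T}; after ε-elimination: S -> G | i | Ti | ai; G -> ia | Sii; T -> i | Gj.
After unit-elimination: S -> i | Ti | ai | ia | Sii; G -> ia | Sii; T -> i | Gj.
TERM: introduce B -> a, A -> i, C -> j and substitute in every rule of length ≥2.
BIN: G -> SAA becomes G -> SD, D -> AA; S -> SAA becomes S -> SE, E -> AA.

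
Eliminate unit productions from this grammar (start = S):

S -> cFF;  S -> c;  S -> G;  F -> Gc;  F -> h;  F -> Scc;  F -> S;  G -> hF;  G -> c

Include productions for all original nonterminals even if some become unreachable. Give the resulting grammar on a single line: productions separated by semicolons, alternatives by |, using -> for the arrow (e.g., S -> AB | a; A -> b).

Unit productions: F->S, S->G.
Unit pairs (A ⇒* B via units): (F,G), (F,S), (S,G).
S: inherits non-unit rules of {G, S} → c | cFF | hF.
F: inherits non-unit rules of {F, G, S} → Gc | Scc | c | cFF | h | hF.
G: inherits non-unit rules of {G} → c | hF.

S -> c | hF | cFF; F -> c | h | Gc | hF | Scc | cFF; G -> c | hF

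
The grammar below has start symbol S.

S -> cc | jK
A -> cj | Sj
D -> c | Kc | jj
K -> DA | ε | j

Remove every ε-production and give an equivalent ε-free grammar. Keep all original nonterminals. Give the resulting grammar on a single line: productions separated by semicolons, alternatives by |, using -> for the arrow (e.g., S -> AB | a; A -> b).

S -> j | cc | jK; A -> Sj | cj; D -> c | Kc | jj; K -> j | DA

Nullable set: {K}.
S -> jK: K nullable, giving j | jK.
D -> Kc: K nullable, giving Kc | c.
Drop K -> ε.
Unchanged (no nullable symbols): S -> cc; A -> Sj; A -> cj; D -> c; D -> jj; K -> DA; K -> j.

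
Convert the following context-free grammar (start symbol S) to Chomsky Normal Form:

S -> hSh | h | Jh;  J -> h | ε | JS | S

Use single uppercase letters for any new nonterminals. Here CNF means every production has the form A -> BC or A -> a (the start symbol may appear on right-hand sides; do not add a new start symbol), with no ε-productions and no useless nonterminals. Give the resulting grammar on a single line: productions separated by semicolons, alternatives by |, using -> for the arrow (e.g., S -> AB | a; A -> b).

S -> h | AC | JA; A -> h; B -> SA; C -> SA; J -> h | AB | JA | JS

Nullable: {J}; after ε-elimination: S -> h | Jh | hSh; J -> S | h | JS.
After unit-elimination: S -> h | Jh | hSh; J -> h | JS | Jh | hSh.
TERM: introduce A -> h and substitute in every rule of length ≥2.
BIN: J -> ASA becomes J -> AB, B -> SA; S -> ASA becomes S -> AC, C -> SA.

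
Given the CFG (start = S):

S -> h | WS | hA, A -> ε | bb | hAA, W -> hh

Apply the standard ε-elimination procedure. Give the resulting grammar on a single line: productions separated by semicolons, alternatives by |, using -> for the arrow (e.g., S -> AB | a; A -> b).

S -> h | WS | hA; A -> h | bb | hA | hAA; W -> hh

Nullable set: {A}.
S -> hA: A nullable, giving h | hA.
Drop A -> ε.
A -> hAA: A, A nullable, giving h | hA | hAA.
Unchanged (no nullable symbols): S -> WS; S -> h; A -> bb; W -> hh.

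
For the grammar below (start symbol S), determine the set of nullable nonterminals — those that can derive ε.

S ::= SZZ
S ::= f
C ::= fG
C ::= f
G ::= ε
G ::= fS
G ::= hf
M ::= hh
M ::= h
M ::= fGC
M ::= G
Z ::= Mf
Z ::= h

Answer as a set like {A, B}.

{G, M}

Directly nullable (have an ε-rule): {G}.
M is nullable via M -> G (every symbol on the right is already known nullable).
Not nullable: C, S, Z — each has a terminal in every rule's right-hand side or depends on a non-nullable symbol.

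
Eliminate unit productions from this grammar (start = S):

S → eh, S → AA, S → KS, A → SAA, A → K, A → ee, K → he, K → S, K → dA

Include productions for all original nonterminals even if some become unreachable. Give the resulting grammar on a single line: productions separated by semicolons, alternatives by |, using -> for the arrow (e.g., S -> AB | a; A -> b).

S -> AA | KS | eh; A -> AA | KS | dA | ee | eh | he | SAA; K -> AA | KS | dA | eh | he

Unit productions: A->K, K->S.
Unit pairs (A ⇒* B via units): (A,K), (A,S), (K,S).
S: inherits non-unit rules of {S} → AA | KS | eh.
A: inherits non-unit rules of {A, K, S} → AA | KS | SAA | dA | ee | eh | he.
K: inherits non-unit rules of {K, S} → AA | KS | dA | eh | he.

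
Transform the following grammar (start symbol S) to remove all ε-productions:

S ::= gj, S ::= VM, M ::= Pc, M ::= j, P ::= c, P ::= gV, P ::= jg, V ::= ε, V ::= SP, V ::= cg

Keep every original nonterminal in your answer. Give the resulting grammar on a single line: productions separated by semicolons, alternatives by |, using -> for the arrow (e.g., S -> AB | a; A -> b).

S -> M | VM | gj; M -> j | Pc; P -> c | g | gV | jg; V -> SP | cg

Nullable set: {V}.
S -> VM: V nullable, giving M | VM.
P -> gV: V nullable, giving g | gV.
Drop V -> ε.
Unchanged (no nullable symbols): S -> gj; M -> Pc; M -> j; P -> c; P -> jg; V -> SP; V -> cg.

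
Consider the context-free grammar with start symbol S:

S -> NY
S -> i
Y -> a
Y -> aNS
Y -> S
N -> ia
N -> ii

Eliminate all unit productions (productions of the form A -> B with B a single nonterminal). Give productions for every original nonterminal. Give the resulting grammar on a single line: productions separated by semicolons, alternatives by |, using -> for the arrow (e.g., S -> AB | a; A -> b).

S -> i | NY; N -> ia | ii; Y -> a | i | NY | aNS

Unit productions: Y->S.
Unit pairs (A ⇒* B via units): (Y,S).
S: inherits non-unit rules of {S} → NY | i.
N: inherits non-unit rules of {N} → ia | ii.
Y: inherits non-unit rules of {S, Y} → NY | a | aNS | i.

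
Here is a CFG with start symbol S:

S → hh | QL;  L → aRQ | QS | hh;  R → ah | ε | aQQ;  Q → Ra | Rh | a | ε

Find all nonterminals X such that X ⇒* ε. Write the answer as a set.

{Q, R}

Directly nullable (have an ε-rule): {Q, R}.
Not nullable: L, S — each has a terminal in every rule's right-hand side or depends on a non-nullable symbol.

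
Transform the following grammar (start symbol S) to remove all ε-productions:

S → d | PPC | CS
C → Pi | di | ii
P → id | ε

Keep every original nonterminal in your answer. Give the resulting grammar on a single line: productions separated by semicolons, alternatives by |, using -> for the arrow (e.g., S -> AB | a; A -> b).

Nullable set: {P}.
S -> PPC: P, P nullable, giving C | PC | PPC.
C -> Pi: P nullable, giving Pi | i.
Drop P -> ε.
Unchanged (no nullable symbols): S -> CS; S -> d; C -> di; C -> ii; P -> id.

S -> C | d | CS | PC | PPC; C -> i | Pi | di | ii; P -> id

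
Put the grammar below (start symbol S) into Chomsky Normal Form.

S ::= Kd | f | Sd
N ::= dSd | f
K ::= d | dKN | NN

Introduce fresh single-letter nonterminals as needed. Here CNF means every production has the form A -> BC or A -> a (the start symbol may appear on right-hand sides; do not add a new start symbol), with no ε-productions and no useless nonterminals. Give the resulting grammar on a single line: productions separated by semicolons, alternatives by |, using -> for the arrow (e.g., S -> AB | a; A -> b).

S -> f | KA | SA; A -> d; B -> KN; C -> SA; K -> d | AB | NN; N -> f | AC

No ε-productions.
No unit productions to eliminate.
TERM: introduce A -> d and substitute in every rule of length ≥2.
BIN: K -> AKN becomes K -> AB, B -> KN; N -> ASA becomes N -> AC, C -> SA.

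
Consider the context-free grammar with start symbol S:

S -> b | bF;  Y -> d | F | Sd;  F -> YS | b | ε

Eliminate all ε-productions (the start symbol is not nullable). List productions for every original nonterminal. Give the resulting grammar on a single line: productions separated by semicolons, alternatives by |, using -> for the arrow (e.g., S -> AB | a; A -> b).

S -> b | bF; F -> S | b | YS; Y -> F | d | Sd

Nullable set: {F, Y}.
S -> bF: F nullable, giving b | bF.
Drop F -> ε.
F -> YS: Y nullable, giving S | YS.
Y -> F: F nullable, giving F.
Unchanged (no nullable symbols): S -> b; F -> b; Y -> Sd; Y -> d.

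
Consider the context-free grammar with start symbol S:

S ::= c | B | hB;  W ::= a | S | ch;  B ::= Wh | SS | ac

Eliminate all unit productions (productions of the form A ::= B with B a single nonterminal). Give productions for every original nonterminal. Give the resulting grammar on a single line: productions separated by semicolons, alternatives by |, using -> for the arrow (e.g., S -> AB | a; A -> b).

Unit productions: S->B, W->S.
Unit pairs (A ⇒* B via units): (S,B), (W,B), (W,S).
S: inherits non-unit rules of {B, S} → SS | Wh | ac | c | hB.
B: inherits non-unit rules of {B} → SS | Wh | ac.
W: inherits non-unit rules of {B, S, W} → SS | Wh | a | ac | c | ch | hB.

S -> c | SS | Wh | ac | hB; B -> SS | Wh | ac; W -> a | c | SS | Wh | ac | ch | hB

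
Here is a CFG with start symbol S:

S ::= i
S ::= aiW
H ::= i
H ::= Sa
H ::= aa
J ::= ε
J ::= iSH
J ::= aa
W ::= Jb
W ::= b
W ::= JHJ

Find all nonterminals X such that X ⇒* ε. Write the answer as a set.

{J}

Directly nullable (have an ε-rule): {J}.
Not nullable: H, S, W — each has a terminal in every rule's right-hand side or depends on a non-nullable symbol.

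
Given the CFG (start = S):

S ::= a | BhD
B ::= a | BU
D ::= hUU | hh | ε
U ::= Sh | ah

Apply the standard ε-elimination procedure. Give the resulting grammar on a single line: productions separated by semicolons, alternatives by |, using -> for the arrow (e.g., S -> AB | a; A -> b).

Nullable set: {D}.
S -> BhD: D nullable, giving Bh | BhD.
Drop D -> ε.
Unchanged (no nullable symbols): S -> a; B -> BU; B -> a; D -> hUU; D -> hh; U -> Sh; U -> ah.

S -> a | Bh | BhD; B -> a | BU; D -> hh | hUU; U -> Sh | ah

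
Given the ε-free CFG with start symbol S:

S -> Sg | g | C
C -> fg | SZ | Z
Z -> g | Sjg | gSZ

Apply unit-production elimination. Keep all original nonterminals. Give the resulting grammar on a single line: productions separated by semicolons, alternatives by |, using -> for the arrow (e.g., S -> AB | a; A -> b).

S -> g | SZ | Sg | fg | Sjg | gSZ; C -> g | SZ | fg | Sjg | gSZ; Z -> g | Sjg | gSZ

Unit productions: C->Z, S->C.
Unit pairs (A ⇒* B via units): (C,Z), (S,C), (S,Z).
S: inherits non-unit rules of {C, S, Z} → SZ | Sg | Sjg | fg | g | gSZ.
C: inherits non-unit rules of {C, Z} → SZ | Sjg | fg | g | gSZ.
Z: inherits non-unit rules of {Z} → Sjg | g | gSZ.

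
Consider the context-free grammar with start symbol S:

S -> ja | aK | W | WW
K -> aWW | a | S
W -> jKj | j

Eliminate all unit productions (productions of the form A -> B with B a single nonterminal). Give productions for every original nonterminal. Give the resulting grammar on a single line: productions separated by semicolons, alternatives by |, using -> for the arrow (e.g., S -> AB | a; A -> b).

S -> j | WW | aK | ja | jKj; K -> a | j | WW | aK | ja | aWW | jKj; W -> j | jKj

Unit productions: K->S, S->W.
Unit pairs (A ⇒* B via units): (K,S), (K,W), (S,W).
S: inherits non-unit rules of {S, W} → WW | aK | j | jKj | ja.
K: inherits non-unit rules of {K, S, W} → WW | a | aK | aWW | j | jKj | ja.
W: inherits non-unit rules of {W} → j | jKj.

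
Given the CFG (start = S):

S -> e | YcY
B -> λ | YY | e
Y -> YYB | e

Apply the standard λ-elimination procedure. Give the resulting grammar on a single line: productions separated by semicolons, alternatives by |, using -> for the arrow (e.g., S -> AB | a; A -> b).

Nullable set: {B}.
Drop B -> λ.
Y -> YYB: B nullable, giving YY | YYB.
Unchanged (no nullable symbols): S -> YcY; S -> e; B -> YY; B -> e; Y -> e.

S -> e | YcY; B -> e | YY; Y -> e | YY | YYB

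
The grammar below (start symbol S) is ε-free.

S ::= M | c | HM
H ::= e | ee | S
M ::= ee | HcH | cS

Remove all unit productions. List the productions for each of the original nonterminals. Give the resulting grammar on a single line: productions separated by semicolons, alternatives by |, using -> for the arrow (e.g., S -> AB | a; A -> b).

S -> c | HM | cS | ee | HcH; H -> c | e | HM | cS | ee | HcH; M -> cS | ee | HcH

Unit productions: H->S, S->M.
Unit pairs (A ⇒* B via units): (H,M), (H,S), (S,M).
S: inherits non-unit rules of {M, S} → HM | HcH | c | cS | ee.
H: inherits non-unit rules of {H, M, S} → HM | HcH | c | cS | e | ee.
M: inherits non-unit rules of {M} → HcH | cS | ee.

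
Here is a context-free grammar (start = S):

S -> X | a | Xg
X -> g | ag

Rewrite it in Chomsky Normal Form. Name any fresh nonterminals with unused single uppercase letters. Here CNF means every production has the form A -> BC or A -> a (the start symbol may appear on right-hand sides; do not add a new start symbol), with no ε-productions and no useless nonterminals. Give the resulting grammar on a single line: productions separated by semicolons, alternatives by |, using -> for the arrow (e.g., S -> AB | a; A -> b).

No ε-productions.
After unit-elimination: S -> a | g | Xg | ag; X -> g | ag.
TERM: introduce B -> a, A -> g and substitute in every rule of length ≥2.

S -> a | g | BA | XA; A -> g; B -> a; X -> g | BA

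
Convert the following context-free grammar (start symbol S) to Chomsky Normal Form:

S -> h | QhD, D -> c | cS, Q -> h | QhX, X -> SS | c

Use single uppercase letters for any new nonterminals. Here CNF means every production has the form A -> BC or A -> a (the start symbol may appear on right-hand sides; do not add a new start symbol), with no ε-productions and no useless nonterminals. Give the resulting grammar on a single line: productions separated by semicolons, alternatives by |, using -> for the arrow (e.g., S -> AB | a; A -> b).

S -> h | QE; A -> c; B -> h; C -> BX; D -> c | AS; E -> BD; Q -> h | QC; X -> c | SS

No ε-productions.
No unit productions to eliminate.
TERM: introduce A -> c, B -> h and substitute in every rule of length ≥2.
BIN: Q -> QBX becomes Q -> QC, C -> BX; S -> QBD becomes S -> QE, E -> BD.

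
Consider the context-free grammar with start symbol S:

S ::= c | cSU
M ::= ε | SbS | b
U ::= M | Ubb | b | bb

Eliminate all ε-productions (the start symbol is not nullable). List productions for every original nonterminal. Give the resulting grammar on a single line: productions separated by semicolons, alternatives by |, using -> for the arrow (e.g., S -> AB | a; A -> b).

S -> c | cS | cSU; M -> b | SbS; U -> M | b | bb | Ubb

Nullable set: {M, U}.
S -> cSU: U nullable, giving cS | cSU.
Drop M -> ε.
U -> M: M nullable, giving M.
U -> Ubb: U nullable, giving Ubb | bb.
Unchanged (no nullable symbols): S -> c; M -> SbS; M -> b; U -> b; U -> bb.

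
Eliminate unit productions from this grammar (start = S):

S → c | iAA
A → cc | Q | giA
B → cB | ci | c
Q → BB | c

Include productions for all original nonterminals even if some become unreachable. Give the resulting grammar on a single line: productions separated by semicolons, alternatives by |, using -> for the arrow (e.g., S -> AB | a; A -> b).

S -> c | iAA; A -> c | BB | cc | giA; B -> c | cB | ci; Q -> c | BB

Unit productions: A->Q.
Unit pairs (A ⇒* B via units): (A,Q).
S: inherits non-unit rules of {S} → c | iAA.
A: inherits non-unit rules of {A, Q} → BB | c | cc | giA.
B: inherits non-unit rules of {B} → c | cB | ci.
Q: inherits non-unit rules of {Q} → BB | c.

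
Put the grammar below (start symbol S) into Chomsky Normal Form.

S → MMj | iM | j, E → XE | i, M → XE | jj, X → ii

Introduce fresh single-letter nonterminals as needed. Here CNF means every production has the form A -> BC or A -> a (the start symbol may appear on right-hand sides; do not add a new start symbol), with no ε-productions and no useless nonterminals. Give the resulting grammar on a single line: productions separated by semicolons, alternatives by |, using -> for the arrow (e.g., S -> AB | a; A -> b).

S -> j | BM | MC; A -> j; B -> i; C -> MA; E -> i | XE; M -> AA | XE; X -> BB

No ε-productions.
No unit productions to eliminate.
TERM: introduce B -> i, A -> j and substitute in every rule of length ≥2.
BIN: S -> MMA becomes S -> MC, C -> MA.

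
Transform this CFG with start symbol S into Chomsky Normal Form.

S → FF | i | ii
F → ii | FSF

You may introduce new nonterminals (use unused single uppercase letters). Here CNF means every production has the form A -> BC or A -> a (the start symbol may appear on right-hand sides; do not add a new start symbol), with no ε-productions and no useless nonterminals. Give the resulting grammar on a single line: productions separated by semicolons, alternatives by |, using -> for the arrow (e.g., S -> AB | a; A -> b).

S -> i | AA | FF; A -> i; B -> SF; F -> AA | FB

No ε-productions.
No unit productions to eliminate.
TERM: introduce A -> i and substitute in every rule of length ≥2.
BIN: F -> FSF becomes F -> FB, B -> SF.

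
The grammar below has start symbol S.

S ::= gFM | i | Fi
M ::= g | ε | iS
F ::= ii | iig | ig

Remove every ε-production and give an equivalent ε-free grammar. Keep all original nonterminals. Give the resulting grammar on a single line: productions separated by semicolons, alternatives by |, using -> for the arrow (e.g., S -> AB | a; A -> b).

S -> i | Fi | gF | gFM; F -> ig | ii | iig; M -> g | iS

Nullable set: {M}.
S -> gFM: M nullable, giving gF | gFM.
Drop M -> ε.
Unchanged (no nullable symbols): S -> Fi; S -> i; F -> ig; F -> ii; F -> iig; M -> g; M -> iS.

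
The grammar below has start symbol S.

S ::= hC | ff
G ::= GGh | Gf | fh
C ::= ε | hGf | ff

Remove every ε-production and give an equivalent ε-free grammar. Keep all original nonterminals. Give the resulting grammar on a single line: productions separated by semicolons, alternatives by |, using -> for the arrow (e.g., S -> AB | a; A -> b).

S -> h | ff | hC; C -> ff | hGf; G -> Gf | fh | GGh

Nullable set: {C}.
S -> hC: C nullable, giving h | hC.
Drop C -> ε.
Unchanged (no nullable symbols): S -> ff; C -> ff; C -> hGf; G -> GGh; G -> Gf; G -> fh.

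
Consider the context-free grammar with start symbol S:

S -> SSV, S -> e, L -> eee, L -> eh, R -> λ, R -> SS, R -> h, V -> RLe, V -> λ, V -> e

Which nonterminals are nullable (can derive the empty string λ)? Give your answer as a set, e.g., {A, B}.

{R, V}

Directly nullable (have an ε-rule): {R, V}.
Not nullable: L, S — each has a terminal in every rule's right-hand side or depends on a non-nullable symbol.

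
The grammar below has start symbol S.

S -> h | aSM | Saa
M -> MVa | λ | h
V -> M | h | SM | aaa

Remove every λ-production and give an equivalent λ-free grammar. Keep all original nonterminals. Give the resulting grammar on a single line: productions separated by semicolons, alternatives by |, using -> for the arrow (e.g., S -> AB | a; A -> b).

S -> h | aS | Saa | aSM; M -> a | h | Ma | Va | MVa; V -> M | S | h | SM | aaa

Nullable set: {M, V}.
S -> aSM: M nullable, giving aS | aSM.
Drop M -> λ.
M -> MVa: M, V nullable, giving MVa | Ma | Va | a.
V -> M: M nullable, giving M.
V -> SM: M nullable, giving S | SM.
Unchanged (no nullable symbols): S -> Saa; S -> h; M -> h; V -> aaa; V -> h.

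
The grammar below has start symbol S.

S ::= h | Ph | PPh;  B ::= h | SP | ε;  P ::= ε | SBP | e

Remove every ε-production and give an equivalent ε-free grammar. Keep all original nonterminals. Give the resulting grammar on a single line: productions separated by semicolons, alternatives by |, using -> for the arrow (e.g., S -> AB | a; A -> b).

S -> h | Ph | PPh; B -> S | h | SP; P -> S | e | SB | SP | SBP

Nullable set: {B, P}.
S -> PPh: P, P nullable, giving PPh | Ph | h.
S -> Ph: P nullable, giving Ph | h.
Drop B -> ε.
B -> SP: P nullable, giving S | SP.
Drop P -> ε.
P -> SBP: B, P nullable, giving S | SB | SBP | SP.
Unchanged (no nullable symbols): S -> h; B -> h; P -> e.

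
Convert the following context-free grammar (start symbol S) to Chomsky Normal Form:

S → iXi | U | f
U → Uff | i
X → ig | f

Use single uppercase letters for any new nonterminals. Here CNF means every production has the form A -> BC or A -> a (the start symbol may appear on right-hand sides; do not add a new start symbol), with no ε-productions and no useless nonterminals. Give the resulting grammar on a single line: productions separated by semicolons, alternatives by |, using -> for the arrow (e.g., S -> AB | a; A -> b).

S -> f | i | BD | UE; A -> f; B -> i; C -> g; D -> XB; E -> AA; F -> AA; U -> i | UF; X -> f | BC

No ε-productions.
After unit-elimination: S -> f | i | Uff | iXi; U -> i | Uff; X -> f | ig.
TERM: introduce A -> f, C -> g, B -> i and substitute in every rule of length ≥2.
BIN: S -> BXB becomes S -> BD, D -> XB; S -> UAA becomes S -> UE, E -> AA; U -> UAA becomes U -> UF, F -> AA.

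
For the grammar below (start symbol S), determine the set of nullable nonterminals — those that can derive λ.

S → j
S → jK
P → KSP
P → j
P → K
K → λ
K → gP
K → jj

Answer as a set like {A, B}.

{K, P}

Directly nullable (have an ε-rule): {K}.
P is nullable via P -> K (every symbol on the right is already known nullable).
Not nullable: S — each has a terminal in every rule's right-hand side or depends on a non-nullable symbol.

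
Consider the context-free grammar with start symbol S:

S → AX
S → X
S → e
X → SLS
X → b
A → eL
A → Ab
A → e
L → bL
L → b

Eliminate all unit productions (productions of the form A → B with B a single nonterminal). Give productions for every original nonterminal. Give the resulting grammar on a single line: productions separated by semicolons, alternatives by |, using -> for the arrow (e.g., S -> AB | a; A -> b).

S -> b | e | AX | SLS; A -> e | Ab | eL; L -> b | bL; X -> b | SLS

Unit productions: S->X.
Unit pairs (A ⇒* B via units): (S,X).
S: inherits non-unit rules of {S, X} → AX | SLS | b | e.
A: inherits non-unit rules of {A} → Ab | e | eL.
L: inherits non-unit rules of {L} → b | bL.
X: inherits non-unit rules of {X} → SLS | b.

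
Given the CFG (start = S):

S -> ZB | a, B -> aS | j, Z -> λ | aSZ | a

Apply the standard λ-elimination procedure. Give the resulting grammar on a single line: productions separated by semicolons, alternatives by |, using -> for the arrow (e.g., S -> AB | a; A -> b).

Nullable set: {Z}.
S -> ZB: Z nullable, giving B | ZB.
Drop Z -> λ.
Z -> aSZ: Z nullable, giving aS | aSZ.
Unchanged (no nullable symbols): S -> a; B -> aS; B -> j; Z -> a.

S -> B | a | ZB; B -> j | aS; Z -> a | aS | aSZ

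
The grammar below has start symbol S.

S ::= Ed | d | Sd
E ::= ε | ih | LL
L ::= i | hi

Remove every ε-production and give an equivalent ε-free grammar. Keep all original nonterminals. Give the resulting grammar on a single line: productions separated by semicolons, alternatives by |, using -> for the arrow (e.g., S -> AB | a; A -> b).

Nullable set: {E}.
S -> Ed: E nullable, giving Ed | d.
Drop E -> ε.
Unchanged (no nullable symbols): S -> Sd; S -> d; E -> LL; E -> ih; L -> hi; L -> i.

S -> d | Ed | Sd; E -> LL | ih; L -> i | hi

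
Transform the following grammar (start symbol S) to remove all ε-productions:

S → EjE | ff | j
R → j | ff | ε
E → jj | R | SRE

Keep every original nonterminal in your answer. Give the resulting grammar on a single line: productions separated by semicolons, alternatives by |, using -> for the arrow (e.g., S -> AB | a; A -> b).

Nullable set: {E, R}.
S -> EjE: E, E nullable, giving Ej | EjE | j | jE.
E -> R: R nullable, giving R.
E -> SRE: R, E nullable, giving S | SE | SR | SRE.
Drop R -> ε.
Unchanged (no nullable symbols): S -> ff; S -> j; E -> jj; R -> ff; R -> j.

S -> j | Ej | ff | jE | EjE; E -> R | S | SE | SR | jj | SRE; R -> j | ff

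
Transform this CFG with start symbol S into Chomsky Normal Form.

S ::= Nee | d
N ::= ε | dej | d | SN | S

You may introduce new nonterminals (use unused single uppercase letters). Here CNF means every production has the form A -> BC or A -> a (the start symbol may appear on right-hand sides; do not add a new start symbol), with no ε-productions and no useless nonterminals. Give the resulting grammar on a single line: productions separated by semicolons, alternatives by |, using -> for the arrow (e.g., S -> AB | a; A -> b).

Nullable: {N}; after ε-elimination: S -> d | ee | Nee; N -> S | d | SN | dej.
After unit-elimination: S -> d | ee | Nee; N -> d | SN | ee | Nee | dej.
TERM: introduce B -> d, A -> e, C -> j and substitute in every rule of length ≥2.
BIN: N -> BAC becomes N -> BD, D -> AC; N -> NAA becomes N -> NE, E -> AA; S -> NAA becomes S -> NF, F -> AA.

S -> d | AA | NF; A -> e; B -> d; C -> j; D -> AC; E -> AA; F -> AA; N -> d | AA | BD | NE | SN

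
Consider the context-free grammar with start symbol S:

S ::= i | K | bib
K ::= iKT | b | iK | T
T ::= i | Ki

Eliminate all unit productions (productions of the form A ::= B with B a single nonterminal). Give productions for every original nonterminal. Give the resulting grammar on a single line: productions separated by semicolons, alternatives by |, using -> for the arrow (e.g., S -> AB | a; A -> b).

Unit productions: K->T, S->K.
Unit pairs (A ⇒* B via units): (K,T), (S,K), (S,T).
S: inherits non-unit rules of {K, S, T} → Ki | b | bib | i | iK | iKT.
K: inherits non-unit rules of {K, T} → Ki | b | i | iK | iKT.
T: inherits non-unit rules of {T} → Ki | i.

S -> b | i | Ki | iK | bib | iKT; K -> b | i | Ki | iK | iKT; T -> i | Ki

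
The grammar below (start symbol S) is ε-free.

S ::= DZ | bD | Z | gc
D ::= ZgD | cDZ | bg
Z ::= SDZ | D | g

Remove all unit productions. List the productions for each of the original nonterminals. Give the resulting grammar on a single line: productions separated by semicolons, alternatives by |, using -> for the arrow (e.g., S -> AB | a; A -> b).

S -> g | DZ | bD | bg | gc | SDZ | ZgD | cDZ; D -> bg | ZgD | cDZ; Z -> g | bg | SDZ | ZgD | cDZ

Unit productions: S->Z, Z->D.
Unit pairs (A ⇒* B via units): (S,D), (S,Z), (Z,D).
S: inherits non-unit rules of {D, S, Z} → DZ | SDZ | ZgD | bD | bg | cDZ | g | gc.
D: inherits non-unit rules of {D} → ZgD | bg | cDZ.
Z: inherits non-unit rules of {D, Z} → SDZ | ZgD | bg | cDZ | g.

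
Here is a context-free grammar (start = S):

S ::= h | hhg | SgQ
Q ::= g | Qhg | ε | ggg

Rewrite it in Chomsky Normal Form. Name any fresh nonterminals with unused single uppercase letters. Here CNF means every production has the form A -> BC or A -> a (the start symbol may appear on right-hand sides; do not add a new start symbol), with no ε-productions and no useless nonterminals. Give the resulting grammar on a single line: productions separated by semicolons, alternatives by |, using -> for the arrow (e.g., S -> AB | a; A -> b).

Nullable: {Q}; after ε-elimination: S -> h | Sg | SgQ | hhg; Q -> g | hg | Qhg | ggg.
No unit productions to eliminate.
TERM: introduce B -> g, A -> h and substitute in every rule of length ≥2.
BIN: Q -> BBB becomes Q -> BC, C -> BB; Q -> QAB becomes Q -> QD, D -> AB; S -> AAB becomes S -> AE, E -> AB; S -> SBQ becomes S -> SF, F -> BQ.

S -> h | AE | SB | SF; A -> h; B -> g; C -> BB; D -> AB; E -> AB; F -> BQ; Q -> g | AB | BC | QD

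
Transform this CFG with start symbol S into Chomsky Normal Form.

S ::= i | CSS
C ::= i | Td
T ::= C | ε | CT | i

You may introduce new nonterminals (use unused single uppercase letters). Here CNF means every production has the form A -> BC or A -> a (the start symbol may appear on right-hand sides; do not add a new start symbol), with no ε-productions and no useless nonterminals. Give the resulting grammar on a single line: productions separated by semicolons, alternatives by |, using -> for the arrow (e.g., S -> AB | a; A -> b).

S -> i | CB; A -> d; B -> SS; C -> d | i | TA; T -> d | i | CT | TA

Nullable: {T}; after ε-elimination: S -> i | CSS; C -> d | i | Td; T -> C | i | CT.
After unit-elimination: S -> i | CSS; C -> d | i | Td; T -> d | i | CT | Td.
TERM: introduce A -> d and substitute in every rule of length ≥2.
BIN: S -> CSS becomes S -> CB, B -> SS.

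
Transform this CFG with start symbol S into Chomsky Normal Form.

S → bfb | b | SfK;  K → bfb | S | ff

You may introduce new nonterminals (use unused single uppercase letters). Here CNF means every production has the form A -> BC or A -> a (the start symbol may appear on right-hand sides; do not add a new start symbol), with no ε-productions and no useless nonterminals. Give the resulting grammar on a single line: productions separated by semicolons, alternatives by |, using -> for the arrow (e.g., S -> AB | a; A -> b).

No ε-productions.
After unit-elimination: S -> b | SfK | bfb; K -> b | ff | SfK | bfb.
TERM: introduce B -> b, A -> f and substitute in every rule of length ≥2.
BIN: K -> BAB becomes K -> BC, C -> AB; K -> SAK becomes K -> SD, D -> AK; S -> BAB becomes S -> BE, E -> AB; S -> SAK becomes S -> SF, F -> AK.

S -> b | BE | SF; A -> f; B -> b; C -> AB; D -> AK; E -> AB; F -> AK; K -> b | AA | BC | SD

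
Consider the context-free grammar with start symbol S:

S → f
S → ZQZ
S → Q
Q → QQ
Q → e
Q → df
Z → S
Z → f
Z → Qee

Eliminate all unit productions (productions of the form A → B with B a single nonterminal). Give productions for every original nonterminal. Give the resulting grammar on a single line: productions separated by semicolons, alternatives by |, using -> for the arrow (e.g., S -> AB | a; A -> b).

S -> e | f | QQ | df | ZQZ; Q -> e | QQ | df; Z -> e | f | QQ | df | Qee | ZQZ

Unit productions: S->Q, Z->S.
Unit pairs (A ⇒* B via units): (S,Q), (Z,Q), (Z,S).
S: inherits non-unit rules of {Q, S} → QQ | ZQZ | df | e | f.
Q: inherits non-unit rules of {Q} → QQ | df | e.
Z: inherits non-unit rules of {Q, S, Z} → QQ | Qee | ZQZ | df | e | f.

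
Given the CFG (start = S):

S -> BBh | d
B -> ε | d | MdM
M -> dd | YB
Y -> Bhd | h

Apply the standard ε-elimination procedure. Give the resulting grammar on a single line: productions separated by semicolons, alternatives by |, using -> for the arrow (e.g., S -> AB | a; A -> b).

S -> d | h | Bh | BBh; B -> d | MdM; M -> Y | YB | dd; Y -> h | hd | Bhd

Nullable set: {B}.
S -> BBh: B, B nullable, giving BBh | Bh | h.
Drop B -> ε.
M -> YB: B nullable, giving Y | YB.
Y -> Bhd: B nullable, giving Bhd | hd.
Unchanged (no nullable symbols): S -> d; B -> MdM; B -> d; M -> dd; Y -> h.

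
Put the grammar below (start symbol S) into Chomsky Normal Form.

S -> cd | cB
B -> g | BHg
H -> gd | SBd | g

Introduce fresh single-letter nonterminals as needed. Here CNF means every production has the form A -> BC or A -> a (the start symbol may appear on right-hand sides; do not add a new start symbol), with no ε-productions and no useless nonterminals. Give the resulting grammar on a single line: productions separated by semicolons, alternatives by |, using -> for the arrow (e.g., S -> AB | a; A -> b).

No ε-productions.
No unit productions to eliminate.
TERM: introduce D -> c, C -> d, A -> g and substitute in every rule of length ≥2.
BIN: B -> BHA becomes B -> BE, E -> HA; H -> SBC becomes H -> SF, F -> BC.

S -> DB | DC; A -> g; B -> g | BE; C -> d; D -> c; E -> HA; F -> BC; H -> g | AC | SF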